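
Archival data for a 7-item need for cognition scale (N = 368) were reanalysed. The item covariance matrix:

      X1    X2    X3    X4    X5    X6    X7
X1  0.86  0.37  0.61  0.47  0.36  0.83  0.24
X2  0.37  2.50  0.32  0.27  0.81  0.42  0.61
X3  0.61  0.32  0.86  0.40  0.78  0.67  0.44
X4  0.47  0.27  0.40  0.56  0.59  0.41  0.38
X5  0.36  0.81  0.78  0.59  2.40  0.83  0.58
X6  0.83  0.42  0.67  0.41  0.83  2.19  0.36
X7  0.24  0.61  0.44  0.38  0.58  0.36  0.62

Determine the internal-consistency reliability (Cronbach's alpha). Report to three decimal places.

sum of item variances = 0.86 + 2.50 + 0.86 + 0.56 + 2.40 + 2.19 + 0.62 = 9.99
Sum of off-diagonal covariances = 10.75
Var(T) = 9.99 + 2 × 10.75 = 31.49
α = (k/(k−1))·(1 − sum of item variances/Var(T)) = (7/6)·(1 − 9.99/31.49) = 0.797

α = 0.797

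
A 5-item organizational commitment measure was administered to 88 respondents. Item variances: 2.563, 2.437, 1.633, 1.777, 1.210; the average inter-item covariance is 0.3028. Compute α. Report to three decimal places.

α = 0.483

Σσᵢ² = 2.563 + 2.437 + 1.633 + 1.777 + 1.210 = 9.620
Sum of the 10 distinct covariances = 10 × 0.3028 = 3.0280
Var(T) = Σσᵢ² + 2·Σcov = 9.620 + 2 × 3.0280 = 15.6760
α = (5/4)·(1 − 9.620/15.6760) = 0.483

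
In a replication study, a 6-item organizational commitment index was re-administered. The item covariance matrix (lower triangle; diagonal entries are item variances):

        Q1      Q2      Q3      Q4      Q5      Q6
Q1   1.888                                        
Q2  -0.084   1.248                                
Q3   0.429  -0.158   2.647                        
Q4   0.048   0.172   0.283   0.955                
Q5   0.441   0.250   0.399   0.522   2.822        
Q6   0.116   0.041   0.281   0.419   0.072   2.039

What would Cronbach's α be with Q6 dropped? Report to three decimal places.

α = 0.406

Remaining items: Q1, Q2, Q3, Q4, Q5 (k = 5).
ΣVar(i) = 1.888 + 1.248 + 2.647 + 0.955 + 2.822 = 9.560
σ²_T = 9.560 + 2 × 2.302 = 14.164
α (item deleted) = (5/4)·(1 − 9.560/14.164) = 0.406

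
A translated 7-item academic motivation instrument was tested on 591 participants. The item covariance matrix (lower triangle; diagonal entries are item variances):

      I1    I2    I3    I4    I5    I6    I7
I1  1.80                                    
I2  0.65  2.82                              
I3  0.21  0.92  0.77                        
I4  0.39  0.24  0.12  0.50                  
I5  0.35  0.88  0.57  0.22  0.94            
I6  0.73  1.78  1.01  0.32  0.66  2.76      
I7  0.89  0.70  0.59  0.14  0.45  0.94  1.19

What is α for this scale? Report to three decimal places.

sum of item variances = 1.80 + 2.82 + 0.77 + 0.50 + 0.94 + 2.76 + 1.19 = 10.78
Sum of the distinct covariances = 12.76
σ²_total = 10.78 + 2 × 12.76 = 36.30
α = (k/(k−1))·(1 − sum of item variances/σ²_total) = (7/6)·(1 − 10.78/36.30) = 0.820

α = 0.820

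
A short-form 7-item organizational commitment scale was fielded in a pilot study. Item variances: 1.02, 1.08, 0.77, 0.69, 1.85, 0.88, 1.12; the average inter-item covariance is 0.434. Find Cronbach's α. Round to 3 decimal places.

α = 0.829

Σσ²ᵢ = 1.02 + 1.08 + 0.77 + 0.69 + 1.85 + 0.88 + 1.12 = 7.41
Sum of the 21 distinct covariances = 21 × 0.434 = 9.114
σ²_T = Σσ²ᵢ + 2·Σcov = 7.41 + 2 × 9.114 = 25.638
α = (7/6)·(1 − 7.41/25.638) = 0.829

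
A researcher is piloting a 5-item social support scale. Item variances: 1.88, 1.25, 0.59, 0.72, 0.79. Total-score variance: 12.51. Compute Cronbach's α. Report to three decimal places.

α = 0.727

Σσᵢ² = 1.88 + 1.25 + 0.59 + 0.72 + 0.79 = 5.23
α = (k/(k−1))·(1 − Σσᵢ²/total variance) = (5/4)·(1 − 5.23/12.51) = 0.727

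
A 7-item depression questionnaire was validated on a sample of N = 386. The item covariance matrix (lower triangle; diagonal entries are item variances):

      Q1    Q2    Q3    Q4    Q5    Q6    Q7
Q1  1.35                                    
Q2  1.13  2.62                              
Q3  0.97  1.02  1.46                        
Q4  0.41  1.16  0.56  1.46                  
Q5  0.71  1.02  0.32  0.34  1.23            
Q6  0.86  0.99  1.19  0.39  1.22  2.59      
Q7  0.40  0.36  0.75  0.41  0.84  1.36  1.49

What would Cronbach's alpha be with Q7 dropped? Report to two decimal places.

Cronbach's alpha = 0.84

Remaining items: Q1, Q2, Q3, Q4, Q5, Q6 (k = 6).
Σσᵢ² = 1.35 + 2.62 + 1.46 + 1.46 + 1.23 + 2.59 = 10.71
Var(T) = 10.71 + 2 × 12.29 = 35.29
α (item deleted) = (6/5)·(1 − 10.71/35.29) = 0.84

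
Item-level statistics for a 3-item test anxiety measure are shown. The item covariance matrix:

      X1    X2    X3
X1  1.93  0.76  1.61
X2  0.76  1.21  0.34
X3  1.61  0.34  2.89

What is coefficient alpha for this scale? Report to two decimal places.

ΣVar(i) = 1.93 + 1.21 + 2.89 = 6.03
Σ_{i<j} σ_ij = 2.71
Var(T) = 6.03 + 2 × 2.71 = 11.45
α = (k/(k−1))·(1 − ΣVar(i)/Var(T)) = (3/2)·(1 − 6.03/11.45) = 0.71

α = 0.71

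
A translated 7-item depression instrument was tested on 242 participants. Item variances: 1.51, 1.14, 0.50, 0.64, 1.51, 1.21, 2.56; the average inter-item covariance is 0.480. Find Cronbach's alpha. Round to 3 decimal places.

α = 0.805

sum of item variances = 1.51 + 1.14 + 0.50 + 0.64 + 1.51 + 1.21 + 2.56 = 9.07
Sum of the 21 distinct covariances = 21 × 0.480 = 10.080
σ²_total = sum of item variances + 2·Σcov = 9.07 + 2 × 10.080 = 29.230
α = (7/6)·(1 − 9.07/29.230) = 0.805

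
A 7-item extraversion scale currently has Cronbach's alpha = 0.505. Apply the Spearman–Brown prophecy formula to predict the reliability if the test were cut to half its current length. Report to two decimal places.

Length factor m = 1/2
α' = m·α / (1 − (1−m)·α)
   = 1/2 × 0.505 / (1 − (1 − 1/2) × 0.505)
   = 0.2525 / 0.7475 = 0.34

predicted reliability = 0.34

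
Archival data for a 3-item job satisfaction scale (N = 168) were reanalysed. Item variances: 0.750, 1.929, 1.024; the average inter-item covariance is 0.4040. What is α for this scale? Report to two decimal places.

Σσᵢ² = 0.750 + 1.929 + 1.024 = 3.703
Sum of the 3 distinct covariances = 3 × 0.4040 = 1.2120
σ²_total = Σσᵢ² + 2·Σcov = 3.703 + 2 × 1.2120 = 6.1270
α = (3/2)·(1 − 3.703/6.1270) = 0.59

α = 0.59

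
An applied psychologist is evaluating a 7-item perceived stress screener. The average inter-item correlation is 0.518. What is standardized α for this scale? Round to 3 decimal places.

α = 0.883

Standardized α = k·r̄ / (1 + (k−1)·r̄) = 7 × 0.518 / (1 + 6 × 0.518)
  = 3.6260 / 4.1080 = 0.883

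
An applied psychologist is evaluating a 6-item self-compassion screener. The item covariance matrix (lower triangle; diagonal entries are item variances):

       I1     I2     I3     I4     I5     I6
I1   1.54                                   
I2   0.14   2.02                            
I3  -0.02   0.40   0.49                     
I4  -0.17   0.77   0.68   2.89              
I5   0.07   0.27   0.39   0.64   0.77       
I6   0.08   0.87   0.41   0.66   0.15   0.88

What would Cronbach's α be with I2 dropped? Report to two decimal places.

Remaining items: I1, I3, I4, I5, I6 (k = 5).
sum of item variances = 1.54 + 0.49 + 2.89 + 0.77 + 0.88 = 6.57
Var(T) = 6.57 + 2 × 2.89 = 12.35
α (item deleted) = (5/4)·(1 − 6.57/12.35) = 0.59

Cronbach's α = 0.59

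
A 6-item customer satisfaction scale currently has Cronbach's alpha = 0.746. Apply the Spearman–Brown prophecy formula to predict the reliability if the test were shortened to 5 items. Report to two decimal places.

predicted reliability = 0.71

Length factor m = 5/6 = 0.8333
α' = m·α / (1 − (1−m)·α)
   = 5/6 × 0.746 / (1 − (1 − 5/6) × 0.746)
   = 0.6217 / 0.8757 = 0.71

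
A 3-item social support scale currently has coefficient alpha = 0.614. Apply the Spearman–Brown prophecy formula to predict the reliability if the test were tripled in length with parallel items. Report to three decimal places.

Length factor m = 3
α' = m·α / (1 + (m−1)·α)
   = 3 × 0.614 / (1 + (3 − 1) × 0.614)
   = 1.8420 / 2.2280 = 0.827

predicted reliability = 0.827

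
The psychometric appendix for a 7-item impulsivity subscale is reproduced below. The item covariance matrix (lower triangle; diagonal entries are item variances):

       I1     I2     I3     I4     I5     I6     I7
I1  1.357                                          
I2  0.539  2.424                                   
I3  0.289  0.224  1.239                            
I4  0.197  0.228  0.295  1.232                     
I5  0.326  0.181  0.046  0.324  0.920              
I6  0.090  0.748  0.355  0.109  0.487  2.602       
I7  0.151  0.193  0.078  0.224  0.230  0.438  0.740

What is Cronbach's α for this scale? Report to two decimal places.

ΣVar(i) = 1.357 + 2.424 + 1.239 + 1.232 + 0.920 + 2.602 + 0.740 = 10.514
Σ_{i<j} σ_ij = 5.752
total variance = 10.514 + 2 × 5.752 = 22.018
α = (k/(k−1))·(1 − ΣVar(i)/total variance) = (7/6)·(1 − 10.514/22.018) = 0.61

α = 0.61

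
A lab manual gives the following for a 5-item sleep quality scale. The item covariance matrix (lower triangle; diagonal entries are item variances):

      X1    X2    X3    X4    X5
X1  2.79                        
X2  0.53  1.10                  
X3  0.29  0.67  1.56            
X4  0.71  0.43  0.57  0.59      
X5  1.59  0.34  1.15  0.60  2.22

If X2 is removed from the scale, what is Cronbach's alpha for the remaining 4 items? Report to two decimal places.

Remaining items: X1, X3, X4, X5 (k = 4).
Σσᵢ² = 2.79 + 1.56 + 0.59 + 2.22 = 7.16
Var(T) = 7.16 + 2 × 4.91 = 16.98
α (item deleted) = (4/3)·(1 − 7.16/16.98) = 0.77

Cronbach's alpha = 0.77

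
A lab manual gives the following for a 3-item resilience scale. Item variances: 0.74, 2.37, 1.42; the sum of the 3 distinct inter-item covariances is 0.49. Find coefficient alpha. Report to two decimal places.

α = 0.27

sum of item variances = 0.74 + 2.37 + 1.42 = 4.53
Sum of distinct covariances = 0.49
σ²_T = sum of item variances + 2·Σcov = 4.53 + 2 × 0.49 = 5.51
α = (3/2)·(1 − 4.53/5.51) = 0.27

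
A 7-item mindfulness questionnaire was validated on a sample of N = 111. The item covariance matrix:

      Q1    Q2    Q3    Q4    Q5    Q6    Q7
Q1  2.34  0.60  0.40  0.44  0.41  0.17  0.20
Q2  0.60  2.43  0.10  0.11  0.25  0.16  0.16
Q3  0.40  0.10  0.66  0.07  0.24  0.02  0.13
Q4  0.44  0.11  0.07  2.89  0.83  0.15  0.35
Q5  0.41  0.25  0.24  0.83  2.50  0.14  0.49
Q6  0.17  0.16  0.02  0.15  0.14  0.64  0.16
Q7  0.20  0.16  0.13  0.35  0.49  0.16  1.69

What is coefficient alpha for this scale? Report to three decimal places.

Σσᵢ² = 2.34 + 2.43 + 0.66 + 2.89 + 2.50 + 0.64 + 1.69 = 13.15
Sum of the distinct covariances = 5.58
Var(T) = 13.15 + 2 × 5.58 = 24.31
α = (k/(k−1))·(1 − Σσᵢ²/Var(T)) = (7/6)·(1 − 13.15/24.31) = 0.536

coefficient alpha = 0.536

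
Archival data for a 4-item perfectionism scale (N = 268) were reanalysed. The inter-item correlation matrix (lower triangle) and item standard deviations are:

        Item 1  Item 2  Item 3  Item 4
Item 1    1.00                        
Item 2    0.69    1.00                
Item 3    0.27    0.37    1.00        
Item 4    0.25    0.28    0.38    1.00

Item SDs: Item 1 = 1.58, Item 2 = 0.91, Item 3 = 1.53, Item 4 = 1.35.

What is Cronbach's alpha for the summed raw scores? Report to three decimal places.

Σσ²ᵢ = 1.58² + 0.91² + 1.53² + 1.35² = 7.4879
Covariances σ_ij = r_ij · s_i · s_j:
  σ(Item 1,Item 2) = 0.69 × 1.58 × 0.91 = 0.9921
  σ(Item 1,Item 3) = 0.27 × 1.58 × 1.53 = 0.6527
  σ(Item 1,Item 4) = 0.25 × 1.58 × 1.35 = 0.5333
  σ(Item 2,Item 3) = 0.37 × 0.91 × 1.53 = 0.5152
  σ(Item 2,Item 4) = 0.28 × 0.91 × 1.35 = 0.3440
  σ(Item 3,Item 4) = 0.38 × 1.53 × 1.35 = 0.7849
σ²_T = Σσ²ᵢ + 2·Σσ_ij = 7.4879 + 2 × 3.8222 = 15.1323
α = (4/3)·(1 − 7.4879/15.1323) = 0.674

α = 0.674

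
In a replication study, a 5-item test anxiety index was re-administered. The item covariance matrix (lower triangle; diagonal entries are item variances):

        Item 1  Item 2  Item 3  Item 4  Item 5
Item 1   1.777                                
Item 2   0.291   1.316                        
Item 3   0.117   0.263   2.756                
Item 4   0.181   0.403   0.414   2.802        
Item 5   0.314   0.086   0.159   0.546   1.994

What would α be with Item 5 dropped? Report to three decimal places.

Remaining items: Item 1, Item 2, Item 3, Item 4 (k = 4).
ΣVar(i) = 1.777 + 1.316 + 2.756 + 2.802 = 8.651
σ²_T = 8.651 + 2 × 1.669 = 11.989
α (item deleted) = (4/3)·(1 − 8.651/11.989) = 0.371

α = 0.371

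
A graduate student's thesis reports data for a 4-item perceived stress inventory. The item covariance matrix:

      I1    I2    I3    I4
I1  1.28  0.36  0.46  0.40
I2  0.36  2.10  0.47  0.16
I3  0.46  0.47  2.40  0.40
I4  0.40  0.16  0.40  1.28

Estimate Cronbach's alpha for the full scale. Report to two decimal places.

Cronbach's alpha = 0.52

sum of item variances = 1.28 + 2.10 + 2.40 + 1.28 = 7.06
Sum of off-diagonal covariances = 2.25
σ²_T = 7.06 + 2 × 2.25 = 11.56
α = (k/(k−1))·(1 − sum of item variances/σ²_T) = (4/3)·(1 − 7.06/11.56) = 0.52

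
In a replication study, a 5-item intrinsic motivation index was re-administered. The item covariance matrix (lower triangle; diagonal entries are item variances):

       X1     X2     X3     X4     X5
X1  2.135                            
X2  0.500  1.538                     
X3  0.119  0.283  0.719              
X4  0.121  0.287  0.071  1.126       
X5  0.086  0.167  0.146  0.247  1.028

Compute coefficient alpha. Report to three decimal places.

Σσ²ᵢ = 2.135 + 1.538 + 0.719 + 1.126 + 1.028 = 6.546
Sum of off-diagonal covariances = 2.027
Var(T) = 6.546 + 2 × 2.027 = 10.600
α = (k/(k−1))·(1 − Σσ²ᵢ/Var(T)) = (5/4)·(1 − 6.546/10.600) = 0.478

α = 0.478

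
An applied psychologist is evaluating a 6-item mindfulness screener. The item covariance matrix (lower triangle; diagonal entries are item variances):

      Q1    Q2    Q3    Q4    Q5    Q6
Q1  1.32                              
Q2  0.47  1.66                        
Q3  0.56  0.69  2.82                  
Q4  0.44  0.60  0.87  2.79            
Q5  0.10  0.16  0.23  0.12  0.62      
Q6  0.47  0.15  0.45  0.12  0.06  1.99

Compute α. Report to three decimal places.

Σσ²ᵢ = 1.32 + 1.66 + 2.82 + 2.79 + 0.62 + 1.99 = 11.20
Sum of off-diagonal covariances = 5.49
σ²_T = 11.20 + 2 × 5.49 = 22.18
α = (k/(k−1))·(1 − Σσ²ᵢ/σ²_T) = (6/5)·(1 − 11.20/22.18) = 0.594

α = 0.594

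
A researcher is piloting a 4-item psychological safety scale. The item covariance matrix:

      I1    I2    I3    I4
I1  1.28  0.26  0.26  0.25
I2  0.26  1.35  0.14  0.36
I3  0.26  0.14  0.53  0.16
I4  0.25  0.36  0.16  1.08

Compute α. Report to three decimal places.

α = 0.537

Σσᵢ² = 1.28 + 1.35 + 0.53 + 1.08 = 4.24
Σ_{i<j} σ_ij = 1.43
total variance = 4.24 + 2 × 1.43 = 7.10
α = (k/(k−1))·(1 − Σσᵢ²/total variance) = (4/3)·(1 − 4.24/7.10) = 0.537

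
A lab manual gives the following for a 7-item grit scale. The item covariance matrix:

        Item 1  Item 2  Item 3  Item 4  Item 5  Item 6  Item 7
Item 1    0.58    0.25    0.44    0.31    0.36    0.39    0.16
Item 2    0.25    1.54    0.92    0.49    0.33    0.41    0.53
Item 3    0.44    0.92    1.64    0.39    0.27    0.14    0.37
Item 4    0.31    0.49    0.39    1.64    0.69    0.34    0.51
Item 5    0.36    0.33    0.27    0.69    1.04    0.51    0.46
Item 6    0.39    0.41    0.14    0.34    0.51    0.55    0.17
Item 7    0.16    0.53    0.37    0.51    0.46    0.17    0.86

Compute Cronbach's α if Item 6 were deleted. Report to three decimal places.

Remaining items: Item 1, Item 2, Item 3, Item 4, Item 5, Item 7 (k = 6).
Σσᵢ² = 0.58 + 1.54 + 1.64 + 1.64 + 1.04 + 0.86 = 7.30
σ²_total = 7.30 + 2 × 6.48 = 20.26
α (item deleted) = (6/5)·(1 − 7.30/20.26) = 0.768

α = 0.768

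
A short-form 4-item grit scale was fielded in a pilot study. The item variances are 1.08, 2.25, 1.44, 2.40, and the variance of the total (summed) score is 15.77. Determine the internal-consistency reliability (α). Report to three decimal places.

sum of item variances = 1.08 + 2.25 + 1.44 + 2.40 = 7.17
α = (k/(k−1))·(1 − sum of item variances/Var(T)) = (4/3)·(1 − 7.17/15.77) = 0.727

α = 0.727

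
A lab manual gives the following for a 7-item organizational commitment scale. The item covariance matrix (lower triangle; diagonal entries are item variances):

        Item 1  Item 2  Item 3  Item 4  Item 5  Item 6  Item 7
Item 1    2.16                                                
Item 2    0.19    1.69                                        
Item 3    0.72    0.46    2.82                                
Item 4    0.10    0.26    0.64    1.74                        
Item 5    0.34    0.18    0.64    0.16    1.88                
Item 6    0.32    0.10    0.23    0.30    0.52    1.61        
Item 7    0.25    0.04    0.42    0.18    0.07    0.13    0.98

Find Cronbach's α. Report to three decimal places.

α = 0.575

ΣVar(i) = 2.16 + 1.69 + 2.82 + 1.74 + 1.88 + 1.61 + 0.98 = 12.88
Sum of the distinct covariances = 6.25
Var(T) = 12.88 + 2 × 6.25 = 25.38
α = (k/(k−1))·(1 − ΣVar(i)/Var(T)) = (7/6)·(1 − 12.88/25.38) = 0.575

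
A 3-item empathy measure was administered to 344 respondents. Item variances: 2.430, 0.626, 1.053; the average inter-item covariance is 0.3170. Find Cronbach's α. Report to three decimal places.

Cronbach's α = 0.475

Σσ²ᵢ = 2.430 + 0.626 + 1.053 = 4.109
Sum of the 3 distinct covariances = 3 × 0.3170 = 0.9510
σ²_T = Σσ²ᵢ + 2·Σcov = 4.109 + 2 × 0.9510 = 6.0110
α = (3/2)·(1 − 4.109/6.0110) = 0.475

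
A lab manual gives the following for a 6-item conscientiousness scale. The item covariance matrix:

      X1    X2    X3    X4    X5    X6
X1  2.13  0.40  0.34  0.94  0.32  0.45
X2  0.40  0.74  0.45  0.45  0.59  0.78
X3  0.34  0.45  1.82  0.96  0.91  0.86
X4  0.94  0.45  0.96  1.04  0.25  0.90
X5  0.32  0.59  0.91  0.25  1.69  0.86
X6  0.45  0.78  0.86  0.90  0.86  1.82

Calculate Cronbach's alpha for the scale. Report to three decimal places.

Cronbach's alpha = 0.806

sum of item variances = 2.13 + 0.74 + 1.82 + 1.04 + 1.69 + 1.82 = 9.24
Sum of off-diagonal covariances = 9.46
σ²_total = 9.24 + 2 × 9.46 = 28.16
α = (k/(k−1))·(1 − sum of item variances/σ²_total) = (6/5)·(1 − 9.24/28.16) = 0.806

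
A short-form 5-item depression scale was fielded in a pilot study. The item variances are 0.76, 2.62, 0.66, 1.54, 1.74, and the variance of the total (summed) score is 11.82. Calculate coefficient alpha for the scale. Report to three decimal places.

sum of item variances = 0.76 + 2.62 + 0.66 + 1.54 + 1.74 = 7.32
α = (k/(k−1))·(1 − sum of item variances/total variance) = (5/4)·(1 − 7.32/11.82) = 0.476

coefficient alpha = 0.476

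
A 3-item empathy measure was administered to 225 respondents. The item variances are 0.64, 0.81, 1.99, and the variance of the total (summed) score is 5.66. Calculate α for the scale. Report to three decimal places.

α = 0.588

ΣVar(i) = 0.64 + 0.81 + 1.99 = 3.44
α = (k/(k−1))·(1 − ΣVar(i)/total variance) = (3/2)·(1 − 3.44/5.66) = 0.588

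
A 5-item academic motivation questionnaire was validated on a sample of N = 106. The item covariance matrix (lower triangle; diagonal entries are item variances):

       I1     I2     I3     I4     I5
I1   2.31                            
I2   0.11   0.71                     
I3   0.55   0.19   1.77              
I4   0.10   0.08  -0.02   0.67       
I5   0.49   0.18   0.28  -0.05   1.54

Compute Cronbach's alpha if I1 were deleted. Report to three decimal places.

α = 0.293

Remaining items: I2, I3, I4, I5 (k = 4).
Σσ²ᵢ = 0.71 + 1.77 + 0.67 + 1.54 = 4.69
σ²_total = 4.69 + 2 × 0.66 = 6.01
α (item deleted) = (4/3)·(1 − 4.69/6.01) = 0.293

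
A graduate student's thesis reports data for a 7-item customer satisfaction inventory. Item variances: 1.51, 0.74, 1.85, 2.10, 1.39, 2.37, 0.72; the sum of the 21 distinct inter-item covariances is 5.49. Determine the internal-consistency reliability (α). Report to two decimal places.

α = 0.59

sum of item variances = 1.51 + 0.74 + 1.85 + 2.10 + 1.39 + 2.37 + 0.72 = 10.68
Sum of distinct covariances = 5.49
total variance = sum of item variances + 2·Σcov = 10.68 + 2 × 5.49 = 21.66
α = (7/6)·(1 − 10.68/21.66) = 0.59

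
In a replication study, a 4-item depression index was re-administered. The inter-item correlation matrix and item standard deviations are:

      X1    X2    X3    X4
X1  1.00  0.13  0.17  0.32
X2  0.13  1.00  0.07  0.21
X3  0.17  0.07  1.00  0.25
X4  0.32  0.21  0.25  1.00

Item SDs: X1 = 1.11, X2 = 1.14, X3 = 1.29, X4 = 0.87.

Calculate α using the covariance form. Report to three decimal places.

Σσ²ᵢ = 1.11² + 1.14² + 1.29² + 0.87² = 4.9527
Covariances σ_ij = r_ij · s_i · s_j:
  σ(X1,X2) = 0.13 × 1.11 × 1.14 = 0.1645
  σ(X1,X3) = 0.17 × 1.11 × 1.29 = 0.2434
  σ(X1,X4) = 0.32 × 1.11 × 0.87 = 0.3090
  σ(X2,X3) = 0.07 × 1.14 × 1.29 = 0.1029
  σ(X2,X4) = 0.21 × 1.14 × 0.87 = 0.2083
  σ(X3,X4) = 0.25 × 1.29 × 0.87 = 0.2806
σ²_T = Σσ²ᵢ + 2·Σσ_ij = 4.9527 + 2 × 1.3087 = 7.5701
α = (4/3)·(1 − 4.9527/7.5701) = 0.461

α = 0.461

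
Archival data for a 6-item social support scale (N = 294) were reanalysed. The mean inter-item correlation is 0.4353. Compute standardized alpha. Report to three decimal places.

Standardized α = k·r̄ / (1 + (k−1)·r̄) = 6 × 0.4353 / (1 + 5 × 0.4353)
  = 2.6118 / 3.1765 = 0.822

α = 0.822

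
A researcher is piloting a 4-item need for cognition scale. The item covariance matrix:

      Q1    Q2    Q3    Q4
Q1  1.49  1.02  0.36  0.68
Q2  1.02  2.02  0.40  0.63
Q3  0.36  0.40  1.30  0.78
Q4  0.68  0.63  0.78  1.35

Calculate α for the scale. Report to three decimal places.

sum of item variances = 1.49 + 2.02 + 1.30 + 1.35 = 6.16
Σ_{i<j} σ_ij = 3.87
Var(T) = 6.16 + 2 × 3.87 = 13.90
α = (k/(k−1))·(1 − sum of item variances/Var(T)) = (4/3)·(1 − 6.16/13.90) = 0.742

α = 0.742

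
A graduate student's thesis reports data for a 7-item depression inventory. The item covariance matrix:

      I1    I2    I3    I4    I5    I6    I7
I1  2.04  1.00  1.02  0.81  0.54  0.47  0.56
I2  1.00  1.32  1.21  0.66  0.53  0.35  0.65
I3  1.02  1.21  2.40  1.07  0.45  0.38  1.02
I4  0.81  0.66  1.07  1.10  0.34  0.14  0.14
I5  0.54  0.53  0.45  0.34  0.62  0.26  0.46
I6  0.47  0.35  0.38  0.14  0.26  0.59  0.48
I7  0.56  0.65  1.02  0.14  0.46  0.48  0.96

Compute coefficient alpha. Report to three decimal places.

coefficient alpha = 0.858

Σσ²ᵢ = 2.04 + 1.32 + 2.40 + 1.10 + 0.62 + 0.59 + 0.96 = 9.03
Σ_{i<j} σ_ij = 12.54
σ²_total = 9.03 + 2 × 12.54 = 34.11
α = (k/(k−1))·(1 − Σσ²ᵢ/σ²_total) = (7/6)·(1 − 9.03/34.11) = 0.858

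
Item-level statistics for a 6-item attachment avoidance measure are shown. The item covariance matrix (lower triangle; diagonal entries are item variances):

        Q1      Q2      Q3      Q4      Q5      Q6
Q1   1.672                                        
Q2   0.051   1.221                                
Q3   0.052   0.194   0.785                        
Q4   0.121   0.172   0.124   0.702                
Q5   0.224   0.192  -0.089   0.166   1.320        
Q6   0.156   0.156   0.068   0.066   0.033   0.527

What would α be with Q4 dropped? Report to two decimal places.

α = 0.34

Remaining items: Q1, Q2, Q3, Q5, Q6 (k = 5).
Σσ²ᵢ = 1.672 + 1.221 + 0.785 + 1.320 + 0.527 = 5.525
σ²_total = 5.525 + 2 × 1.037 = 7.599
α (item deleted) = (5/4)·(1 − 5.525/7.599) = 0.34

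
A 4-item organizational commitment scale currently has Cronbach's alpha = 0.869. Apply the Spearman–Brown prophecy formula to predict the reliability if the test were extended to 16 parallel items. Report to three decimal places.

predicted reliability = 0.964

Length factor m = 16/4 = 4.0000
α' = m·α / (1 + (m−1)·α)
   = 16/4 × 0.869 / (1 + (16/4 − 1) × 0.869)
   = 3.4760 / 3.6070 = 0.964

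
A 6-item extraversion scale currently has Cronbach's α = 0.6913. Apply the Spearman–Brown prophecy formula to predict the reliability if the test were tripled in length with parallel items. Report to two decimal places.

predicted reliability = 0.87

Length factor m = 3
α' = m·α / (1 + (m−1)·α)
   = 3 × 0.6913 / (1 + (3 − 1) × 0.6913)
   = 2.0739 / 2.3826 = 0.87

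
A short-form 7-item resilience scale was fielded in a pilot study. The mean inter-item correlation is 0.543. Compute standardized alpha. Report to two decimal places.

Standardized α = k·r̄ / (1 + (k−1)·r̄) = 7 × 0.543 / (1 + 6 × 0.543)
  = 3.8010 / 4.2580 = 0.89

standardized alpha = 0.89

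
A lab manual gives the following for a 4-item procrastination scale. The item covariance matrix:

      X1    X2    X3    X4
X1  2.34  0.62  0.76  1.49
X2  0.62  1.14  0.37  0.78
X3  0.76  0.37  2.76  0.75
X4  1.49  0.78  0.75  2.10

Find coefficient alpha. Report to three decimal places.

coefficient alpha = 0.711

Σσ²ᵢ = 2.34 + 1.14 + 2.76 + 2.10 = 8.34
Sum of off-diagonal covariances = 4.77
total variance = 8.34 + 2 × 4.77 = 17.88
α = (k/(k−1))·(1 − Σσ²ᵢ/total variance) = (4/3)·(1 − 8.34/17.88) = 0.711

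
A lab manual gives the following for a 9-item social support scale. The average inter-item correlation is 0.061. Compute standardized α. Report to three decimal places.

Standardized α = k·r̄ / (1 + (k−1)·r̄) = 9 × 0.061 / (1 + 8 × 0.061)
  = 0.5490 / 1.4880 = 0.369

α = 0.369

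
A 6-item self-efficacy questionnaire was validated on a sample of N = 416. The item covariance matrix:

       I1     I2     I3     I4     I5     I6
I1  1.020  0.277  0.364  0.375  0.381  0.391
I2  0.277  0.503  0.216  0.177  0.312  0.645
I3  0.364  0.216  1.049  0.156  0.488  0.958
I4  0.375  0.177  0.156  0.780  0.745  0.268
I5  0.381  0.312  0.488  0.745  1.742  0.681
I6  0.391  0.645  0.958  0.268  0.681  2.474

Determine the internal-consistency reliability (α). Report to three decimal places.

Σσ²ᵢ = 1.020 + 0.503 + 1.049 + 0.780 + 1.742 + 2.474 = 7.568
Sum of off-diagonal covariances = 6.434
total variance = 7.568 + 2 × 6.434 = 20.436
α = (k/(k−1))·(1 − Σσ²ᵢ/total variance) = (6/5)·(1 − 7.568/20.436) = 0.756

α = 0.756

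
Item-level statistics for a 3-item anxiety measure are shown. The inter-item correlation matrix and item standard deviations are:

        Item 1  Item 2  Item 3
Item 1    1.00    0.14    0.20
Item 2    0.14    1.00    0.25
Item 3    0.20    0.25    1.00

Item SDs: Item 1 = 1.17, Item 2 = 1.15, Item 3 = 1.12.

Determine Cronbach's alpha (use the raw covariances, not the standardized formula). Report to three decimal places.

Cronbach's alpha = 0.422

Σσ²ᵢ = 1.17² + 1.15² + 1.12² = 3.9458
Covariances σ_ij = r_ij · s_i · s_j:
  σ(Item 1,Item 2) = 0.14 × 1.17 × 1.15 = 0.1884
  σ(Item 1,Item 3) = 0.20 × 1.17 × 1.12 = 0.2621
  σ(Item 2,Item 3) = 0.25 × 1.15 × 1.12 = 0.3220
σ²_T = Σσ²ᵢ + 2·Σσ_ij = 3.9458 + 2 × 0.7725 = 5.4908
α = (3/2)·(1 − 3.9458/5.4908) = 0.422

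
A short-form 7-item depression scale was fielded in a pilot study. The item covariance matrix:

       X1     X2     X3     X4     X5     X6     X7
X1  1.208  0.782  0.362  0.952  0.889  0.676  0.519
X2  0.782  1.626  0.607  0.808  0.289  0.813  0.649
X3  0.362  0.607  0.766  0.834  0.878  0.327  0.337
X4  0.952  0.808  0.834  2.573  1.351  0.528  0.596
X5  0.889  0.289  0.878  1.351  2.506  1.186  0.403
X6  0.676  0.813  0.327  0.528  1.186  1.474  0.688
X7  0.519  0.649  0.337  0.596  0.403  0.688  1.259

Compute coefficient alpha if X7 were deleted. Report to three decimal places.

coefficient alpha = 0.828

Remaining items: X1, X2, X3, X4, X5, X6 (k = 6).
sum of item variances = 1.208 + 1.626 + 0.766 + 2.573 + 2.506 + 1.474 = 10.153
Var(T) = 10.153 + 2 × 11.282 = 32.717
α (item deleted) = (6/5)·(1 − 10.153/32.717) = 0.828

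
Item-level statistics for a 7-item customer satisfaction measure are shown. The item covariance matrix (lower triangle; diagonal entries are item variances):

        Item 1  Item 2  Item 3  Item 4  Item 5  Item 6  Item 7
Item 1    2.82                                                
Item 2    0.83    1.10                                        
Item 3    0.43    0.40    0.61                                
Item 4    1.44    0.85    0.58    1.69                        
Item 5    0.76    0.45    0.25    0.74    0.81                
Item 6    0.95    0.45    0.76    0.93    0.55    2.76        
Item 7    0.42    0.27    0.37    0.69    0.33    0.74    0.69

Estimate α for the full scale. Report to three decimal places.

ΣVar(i) = 2.82 + 1.10 + 0.61 + 1.69 + 0.81 + 2.76 + 0.69 = 10.48
Σ_{i<j} σ_ij = 13.19
σ²_T = 10.48 + 2 × 13.19 = 36.86
α = (k/(k−1))·(1 − ΣVar(i)/σ²_T) = (7/6)·(1 − 10.48/36.86) = 0.835

α = 0.835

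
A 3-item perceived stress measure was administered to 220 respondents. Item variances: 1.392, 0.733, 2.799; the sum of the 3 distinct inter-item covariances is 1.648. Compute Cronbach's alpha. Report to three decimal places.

α = 0.601

ΣVar(i) = 1.392 + 0.733 + 2.799 = 4.924
Sum of distinct covariances = 1.648
Var(T) = ΣVar(i) + 2·Σcov = 4.924 + 2 × 1.648 = 8.220
α = (3/2)·(1 − 4.924/8.220) = 0.601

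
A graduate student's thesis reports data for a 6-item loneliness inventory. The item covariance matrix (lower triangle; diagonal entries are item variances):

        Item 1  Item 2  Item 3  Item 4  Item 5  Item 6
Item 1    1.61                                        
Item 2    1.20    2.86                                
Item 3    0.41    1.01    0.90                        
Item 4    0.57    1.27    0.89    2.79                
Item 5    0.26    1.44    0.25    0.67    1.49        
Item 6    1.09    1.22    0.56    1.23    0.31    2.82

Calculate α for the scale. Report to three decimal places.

α = 0.798

Σσ²ᵢ = 1.61 + 2.86 + 0.90 + 2.79 + 1.49 + 2.82 = 12.47
Σ_{i<j} σ_ij = 12.38
total variance = 12.47 + 2 × 12.38 = 37.23
α = (k/(k−1))·(1 − Σσ²ᵢ/total variance) = (6/5)·(1 − 12.47/37.23) = 0.798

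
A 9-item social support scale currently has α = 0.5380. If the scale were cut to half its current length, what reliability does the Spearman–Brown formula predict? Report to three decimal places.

predicted reliability = 0.368

Length factor m = 1/2
α' = m·α / (1 − (1−m)·α)
   = 1/2 × 0.5380 / (1 − (1 − 1/2) × 0.5380)
   = 0.2690 / 0.7310 = 0.368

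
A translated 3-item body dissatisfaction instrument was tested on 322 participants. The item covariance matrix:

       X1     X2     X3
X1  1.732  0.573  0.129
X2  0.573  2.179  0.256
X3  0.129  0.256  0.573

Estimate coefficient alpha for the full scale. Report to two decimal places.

α = 0.45

ΣVar(i) = 1.732 + 2.179 + 0.573 = 4.484
Σ_{i<j} σ_ij = 0.958
total variance = 4.484 + 2 × 0.958 = 6.400
α = (k/(k−1))·(1 − ΣVar(i)/total variance) = (3/2)·(1 − 4.484/6.400) = 0.45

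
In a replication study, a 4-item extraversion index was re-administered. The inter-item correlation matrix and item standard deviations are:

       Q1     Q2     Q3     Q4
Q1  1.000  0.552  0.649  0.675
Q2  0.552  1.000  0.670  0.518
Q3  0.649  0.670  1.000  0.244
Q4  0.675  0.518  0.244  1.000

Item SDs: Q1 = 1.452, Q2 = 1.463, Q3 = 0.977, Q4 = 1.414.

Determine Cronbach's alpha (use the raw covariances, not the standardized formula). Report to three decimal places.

Cronbach's alpha = 0.825

Σσ²ᵢ = 1.452² + 1.463² + 0.977² + 1.414² = 7.2026
Covariances σ_ij = r_ij · s_i · s_j:
  σ(Q1,Q2) = 0.552 × 1.452 × 1.463 = 1.1726
  σ(Q1,Q3) = 0.649 × 1.452 × 0.977 = 0.9207
  σ(Q1,Q4) = 0.675 × 1.452 × 1.414 = 1.3859
  σ(Q2,Q3) = 0.670 × 1.463 × 0.977 = 0.9577
  σ(Q2,Q4) = 0.518 × 1.463 × 1.414 = 1.0716
  σ(Q3,Q4) = 0.244 × 0.977 × 1.414 = 0.3371
σ²_T = Σσ²ᵢ + 2·Σσ_ij = 7.2026 + 2 × 5.8456 = 18.8938
α = (4/3)·(1 − 7.2026/18.8938) = 0.825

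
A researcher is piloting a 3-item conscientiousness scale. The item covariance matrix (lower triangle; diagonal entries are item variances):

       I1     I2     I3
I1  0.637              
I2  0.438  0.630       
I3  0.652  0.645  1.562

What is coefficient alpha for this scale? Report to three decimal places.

Σσᵢ² = 0.637 + 0.630 + 1.562 = 2.829
Sum of the distinct covariances = 1.735
total variance = 2.829 + 2 × 1.735 = 6.299
α = (k/(k−1))·(1 − Σσᵢ²/total variance) = (3/2)·(1 − 2.829/6.299) = 0.826

coefficient alpha = 0.826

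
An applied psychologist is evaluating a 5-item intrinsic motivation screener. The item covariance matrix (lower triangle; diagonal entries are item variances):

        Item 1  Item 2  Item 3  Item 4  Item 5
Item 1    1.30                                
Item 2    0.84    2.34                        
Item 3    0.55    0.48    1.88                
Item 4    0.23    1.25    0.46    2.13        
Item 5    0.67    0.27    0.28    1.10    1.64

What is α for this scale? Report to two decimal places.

α = 0.71

Σσ²ᵢ = 1.30 + 2.34 + 1.88 + 2.13 + 1.64 = 9.29
Sum of the distinct covariances = 6.13
Var(T) = 9.29 + 2 × 6.13 = 21.55
α = (k/(k−1))·(1 − Σσ²ᵢ/Var(T)) = (5/4)·(1 − 9.29/21.55) = 0.71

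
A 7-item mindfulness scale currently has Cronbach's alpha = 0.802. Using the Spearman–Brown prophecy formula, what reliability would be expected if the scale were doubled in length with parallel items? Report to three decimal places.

Length factor m = 2
α' = m·α / (1 + (m−1)·α)
   = 2 × 0.802 / (1 + (2 − 1) × 0.802)
   = 1.6040 / 1.8020 = 0.890

predicted reliability = 0.890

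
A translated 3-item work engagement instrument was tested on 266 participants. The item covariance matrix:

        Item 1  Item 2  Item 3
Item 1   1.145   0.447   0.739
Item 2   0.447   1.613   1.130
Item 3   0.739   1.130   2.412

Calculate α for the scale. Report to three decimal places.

Σσ²ᵢ = 1.145 + 1.613 + 2.412 = 5.170
Σ_{i<j} σ_ij = 2.316
σ²_T = 5.170 + 2 × 2.316 = 9.802
α = (k/(k−1))·(1 − Σσ²ᵢ/σ²_T) = (3/2)·(1 − 5.170/9.802) = 0.709

α = 0.709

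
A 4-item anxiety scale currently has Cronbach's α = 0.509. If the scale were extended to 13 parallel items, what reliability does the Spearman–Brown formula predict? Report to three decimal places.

Length factor m = 13/4 = 3.2500
α' = m·α / (1 + (m−1)·α)
   = 13/4 × 0.509 / (1 + (13/4 − 1) × 0.509)
   = 1.6542 / 2.1452 = 0.771

predicted reliability = 0.771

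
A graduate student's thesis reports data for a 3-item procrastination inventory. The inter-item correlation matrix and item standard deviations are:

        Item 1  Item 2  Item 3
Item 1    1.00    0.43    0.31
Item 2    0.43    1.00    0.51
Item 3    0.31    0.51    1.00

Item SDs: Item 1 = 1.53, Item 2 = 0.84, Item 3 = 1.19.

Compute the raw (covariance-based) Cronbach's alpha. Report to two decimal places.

Σσ²ᵢ = 1.53² + 0.84² + 1.19² = 4.4626
Covariances σ_ij = r_ij · s_i · s_j:
  σ(Item 1,Item 2) = 0.43 × 1.53 × 0.84 = 0.5526
  σ(Item 1,Item 3) = 0.31 × 1.53 × 1.19 = 0.5644
  σ(Item 2,Item 3) = 0.51 × 0.84 × 1.19 = 0.5098
σ²_T = Σσ²ᵢ + 2·Σσ_ij = 4.4626 + 2 × 1.6268 = 7.7162
α = (3/2)·(1 − 4.4626/7.7162) = 0.63

Cronbach's alpha = 0.63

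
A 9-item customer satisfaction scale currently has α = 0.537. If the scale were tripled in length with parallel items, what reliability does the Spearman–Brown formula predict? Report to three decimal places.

Length factor m = 3
α' = m·α / (1 + (m−1)·α)
   = 3 × 0.537 / (1 + (3 − 1) × 0.537)
   = 1.6110 / 2.0740 = 0.777

predicted reliability = 0.777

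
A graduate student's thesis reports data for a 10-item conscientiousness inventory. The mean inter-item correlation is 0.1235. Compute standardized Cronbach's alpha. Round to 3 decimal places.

Standardized α = k·r̄ / (1 + (k−1)·r̄) = 10 × 0.1235 / (1 + 9 × 0.1235)
  = 1.2350 / 2.1115 = 0.585

α = 0.585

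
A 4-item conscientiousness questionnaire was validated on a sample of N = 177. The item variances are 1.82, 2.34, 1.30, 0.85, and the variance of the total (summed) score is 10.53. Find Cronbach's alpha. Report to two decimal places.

ΣVar(i) = 1.82 + 2.34 + 1.30 + 0.85 = 6.31
α = (k/(k−1))·(1 − ΣVar(i)/Var(T)) = (4/3)·(1 − 6.31/10.53) = 0.53

Cronbach's alpha = 0.53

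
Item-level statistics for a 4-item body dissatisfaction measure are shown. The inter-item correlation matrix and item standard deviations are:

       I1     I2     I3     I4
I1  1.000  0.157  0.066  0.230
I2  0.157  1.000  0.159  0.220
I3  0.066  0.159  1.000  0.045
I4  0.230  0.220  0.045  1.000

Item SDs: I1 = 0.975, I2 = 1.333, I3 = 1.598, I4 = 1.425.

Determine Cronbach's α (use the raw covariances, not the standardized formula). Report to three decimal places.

Cronbach's α = 0.385

Σσ²ᵢ = 0.975² + 1.333² + 1.598² + 1.425² = 7.3117
Covariances σ_ij = r_ij · s_i · s_j:
  σ(I1,I2) = 0.157 × 0.975 × 1.333 = 0.2040
  σ(I1,I3) = 0.066 × 0.975 × 1.598 = 0.1028
  σ(I1,I4) = 0.230 × 0.975 × 1.425 = 0.3196
  σ(I2,I3) = 0.159 × 1.333 × 1.598 = 0.3387
  σ(I2,I4) = 0.220 × 1.333 × 1.425 = 0.4179
  σ(I3,I4) = 0.045 × 1.598 × 1.425 = 0.1025
σ²_T = Σσ²ᵢ + 2·Σσ_ij = 7.3117 + 2 × 1.4855 = 10.2827
α = (4/3)·(1 − 7.3117/10.2827) = 0.385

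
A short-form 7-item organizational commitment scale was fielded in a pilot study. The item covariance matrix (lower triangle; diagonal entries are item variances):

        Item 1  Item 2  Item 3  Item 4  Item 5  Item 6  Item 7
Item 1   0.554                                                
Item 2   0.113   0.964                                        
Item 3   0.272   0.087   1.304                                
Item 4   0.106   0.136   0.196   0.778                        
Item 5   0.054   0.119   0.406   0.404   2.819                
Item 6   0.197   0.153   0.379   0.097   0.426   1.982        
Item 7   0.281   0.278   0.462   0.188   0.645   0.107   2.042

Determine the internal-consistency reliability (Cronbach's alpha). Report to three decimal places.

Σσ²ᵢ = 0.554 + 0.964 + 1.304 + 0.778 + 2.819 + 1.982 + 2.042 = 10.443
Sum of the distinct covariances = 5.106
σ²_T = 10.443 + 2 × 5.106 = 20.655
α = (k/(k−1))·(1 − Σσ²ᵢ/σ²_T) = (7/6)·(1 − 10.443/20.655) = 0.577

Cronbach's alpha = 0.577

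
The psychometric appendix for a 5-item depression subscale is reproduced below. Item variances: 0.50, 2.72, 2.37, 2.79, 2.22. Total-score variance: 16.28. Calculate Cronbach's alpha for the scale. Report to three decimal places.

Cronbach's alpha = 0.436

Σσ²ᵢ = 0.50 + 2.72 + 2.37 + 2.79 + 2.22 = 10.60
α = (k/(k−1))·(1 − Σσ²ᵢ/Var(T)) = (5/4)·(1 − 10.60/16.28) = 0.436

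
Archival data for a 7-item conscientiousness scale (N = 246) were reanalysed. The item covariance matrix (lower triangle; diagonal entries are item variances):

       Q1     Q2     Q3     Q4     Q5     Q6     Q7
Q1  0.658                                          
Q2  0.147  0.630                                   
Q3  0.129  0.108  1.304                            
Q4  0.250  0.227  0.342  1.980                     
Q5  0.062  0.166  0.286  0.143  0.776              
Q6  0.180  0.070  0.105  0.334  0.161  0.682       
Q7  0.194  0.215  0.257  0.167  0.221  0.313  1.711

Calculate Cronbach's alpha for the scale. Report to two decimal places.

ΣVar(i) = 0.658 + 0.630 + 1.304 + 1.980 + 0.776 + 0.682 + 1.711 = 7.741
Sum of the distinct covariances = 4.077
σ²_T = 7.741 + 2 × 4.077 = 15.895
α = (k/(k−1))·(1 − ΣVar(i)/σ²_T) = (7/6)·(1 − 7.741/15.895) = 0.60

Cronbach's alpha = 0.60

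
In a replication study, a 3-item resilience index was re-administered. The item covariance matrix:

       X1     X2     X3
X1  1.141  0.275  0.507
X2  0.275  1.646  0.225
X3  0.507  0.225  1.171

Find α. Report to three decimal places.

α = 0.506

ΣVar(i) = 1.141 + 1.646 + 1.171 = 3.958
Σ_{i<j} σ_ij = 1.007
σ²_total = 3.958 + 2 × 1.007 = 5.972
α = (k/(k−1))·(1 − ΣVar(i)/σ²_total) = (3/2)·(1 − 3.958/5.972) = 0.506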